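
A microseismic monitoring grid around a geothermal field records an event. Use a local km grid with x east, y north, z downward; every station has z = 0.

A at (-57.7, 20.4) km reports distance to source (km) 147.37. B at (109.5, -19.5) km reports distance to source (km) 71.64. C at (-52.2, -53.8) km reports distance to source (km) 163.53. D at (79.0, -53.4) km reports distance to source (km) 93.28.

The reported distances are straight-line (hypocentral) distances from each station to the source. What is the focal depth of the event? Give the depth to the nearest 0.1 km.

Each station gives a sphere (x−x_i)² + (y−y_i)² + z² = d_i² (stations at z=0).
Subtracting the A sphere from B and C: z² cancels, leaving linear equations in x and y:
334.4 x − 79.8 y = 25210.68
11.0 x − 148.4 y = -3150.31
Solving: x ≈ 81.905, y ≈ 27.300 km (keep extra digits for the depth step; rounded: 81.9, 27.3).
Then from the A sphere: z² = 147.37² − (x + 57.7)² − (y − 20.4)² with x = 81.905, y = 27.300, so z ≈ 46.699 ≈ 46.7 km.

depth ≈ 46.7 km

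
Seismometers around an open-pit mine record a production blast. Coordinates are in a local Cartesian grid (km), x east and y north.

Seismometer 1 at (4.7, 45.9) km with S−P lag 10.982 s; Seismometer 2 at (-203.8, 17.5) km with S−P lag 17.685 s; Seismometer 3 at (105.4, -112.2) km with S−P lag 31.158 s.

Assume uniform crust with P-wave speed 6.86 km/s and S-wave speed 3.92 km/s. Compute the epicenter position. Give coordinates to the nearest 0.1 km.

(-71.8, 111.0)

Distance from S−P lag: d = Δt · v_P v_S / (v_P − v_S) = Δt · (6.86·3.92)/(6.86−3.92) ≈ 9.1467·Δt.
So d_Seismometer 1 = 100.45, d_Seismometer 2 = 161.76, d_Seismometer 3 = 284.99 km.
Circle about each station: (x − 4.7)² + (y − 45.9)² = 100.45²; (x + 203.8)² + (y − 17.5)² = 161.76²; (x − 105.4)² + (y + 112.2)² = 284.99².
Subtracting the Seismometer 1 equation from the Seismometer 2 and Seismometer 3 equations removes the quadratic terms:
-417.0 x − 56.8 y = 23635.69
201.4 x − 316.2 y = -49560.00
Solving the 2×2 system: x ≈ -71.8, y ≈ 111.0 km.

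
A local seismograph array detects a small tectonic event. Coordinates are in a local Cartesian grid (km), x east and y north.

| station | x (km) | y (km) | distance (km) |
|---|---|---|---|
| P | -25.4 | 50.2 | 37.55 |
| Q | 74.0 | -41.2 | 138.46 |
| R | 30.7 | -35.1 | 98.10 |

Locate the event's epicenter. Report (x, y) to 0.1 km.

Circle about each station: (x + 25.4)² + (y − 50.2)² = 37.55²; (x − 74.0)² + (y + 41.2)² = 138.46²; (x − 30.7)² + (y + 35.1)² = 98.10².
Subtracting pairs of circle equations eliminates x²+y² and gives linear equations (the radical axes):
198.8 x − 182.8 y = -13752.93
112.2 x − 170.6 y = -9204.31
Solving the 2×2 system: x ≈ -49.5, y ≈ 21.4 km.

(-49.5, 21.4)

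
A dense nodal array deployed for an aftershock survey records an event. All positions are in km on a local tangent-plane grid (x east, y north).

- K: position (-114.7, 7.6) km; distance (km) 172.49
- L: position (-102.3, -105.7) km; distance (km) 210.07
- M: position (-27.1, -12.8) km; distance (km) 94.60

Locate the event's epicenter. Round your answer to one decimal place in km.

Circle about each station: (x + 114.7)² + (y − 7.6)² = 172.49²; (x + 102.3)² + (y + 105.7)² = 210.07²; (x + 27.1)² + (y + 12.8)² = 94.60².
Subtracting the K equation from the L and M equations removes the quadratic terms:
24.8 x − 226.6 y = -5952.67
175.2 x − 40.8 y = 8488.04
Solving the 2×2 system: x ≈ 56.0, y ≈ 32.4 km.

x ≈ 56.0 km, y ≈ 32.4 km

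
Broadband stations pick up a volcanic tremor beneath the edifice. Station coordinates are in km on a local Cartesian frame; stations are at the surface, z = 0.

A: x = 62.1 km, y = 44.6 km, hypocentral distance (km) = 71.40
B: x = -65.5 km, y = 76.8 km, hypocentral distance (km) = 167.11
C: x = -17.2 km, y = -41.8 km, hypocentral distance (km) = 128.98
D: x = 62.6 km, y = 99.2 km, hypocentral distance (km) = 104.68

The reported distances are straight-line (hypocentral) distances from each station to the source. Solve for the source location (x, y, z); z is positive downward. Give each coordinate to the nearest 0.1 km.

Each station gives a sphere (x−x_i)² + (y−y_i)² + z² = d_i² (stations at z=0).
Subtracting the A sphere from B and C: z² cancels, leaving linear equations in x and y:
-255.2 x + 64.4 y = -18484.87
-158.6 x − 172.8 y = -15340.37
Solving: x ≈ 77.001, y ≈ 18.102 km (keep extra digits for the depth step; rounded: 77.0, 18.1).
Then from the A sphere: z² = 71.40² − (x − 62.1)² − (y − 44.6)² with x = 77.001, y = 18.102, so z ≈ 64.605 ≈ 64.6 km.
Check against D (with the unrounded solution): distance 104.68 ≈ 104.68 km. ✓

(77.0, 18.1, 64.6)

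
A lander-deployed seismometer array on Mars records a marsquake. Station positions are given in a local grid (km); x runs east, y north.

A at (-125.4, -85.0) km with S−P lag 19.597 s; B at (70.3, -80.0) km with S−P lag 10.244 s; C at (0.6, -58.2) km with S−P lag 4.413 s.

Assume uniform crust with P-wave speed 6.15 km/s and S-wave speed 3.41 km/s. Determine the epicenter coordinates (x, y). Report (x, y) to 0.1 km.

Distance from S−P lag: d = Δt · v_P v_S / (v_P − v_S) = Δt · (6.15·3.41)/(6.15−3.41) ≈ 7.6538·Δt.
So d_A = 149.99, d_B = 78.41, d_C = 33.78 km.
Circle about each station: (x + 125.4)² + (y + 85.0)² = 149.99²; (x − 70.3)² + (y + 80.0)² = 78.41²; (x − 0.6)² + (y + 58.2)² = 33.78².
Subtracting pairs of circle equations eliminates x²+y² and gives linear equations (the radical axes):
391.4 x + 10.0 y = 4740.80
252.0 x + 53.6 y = 1793.35
Solving the 2×2 system: x ≈ 12.8, y ≈ -26.7 km.

x ≈ 12.8 km, y ≈ -26.7 km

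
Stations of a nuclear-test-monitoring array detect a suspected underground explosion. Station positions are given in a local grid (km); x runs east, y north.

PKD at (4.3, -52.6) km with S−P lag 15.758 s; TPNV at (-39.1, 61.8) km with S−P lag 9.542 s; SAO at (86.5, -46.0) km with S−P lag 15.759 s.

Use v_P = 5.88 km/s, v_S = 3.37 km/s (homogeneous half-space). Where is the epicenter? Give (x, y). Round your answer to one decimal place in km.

Distance from S−P lag: d = Δt · v_P v_S / (v_P − v_S) = Δt · (5.88·3.37)/(5.88−3.37) ≈ 7.8947·Δt.
So d_PKD = 124.40, d_TPNV = 75.33, d_SAO = 124.41 km.
Circle about each station: (x − 4.3)² + (y + 52.6)² = 124.40²; (x + 39.1)² + (y − 61.8)² = 75.33²; (x − 86.5)² + (y + 46.0)² = 124.41².
Subtracting pairs of circle equations eliminates x²+y² and gives linear equations (the radical axes):
-86.8 x + 228.8 y = 12363.55
164.4 x + 13.2 y = 6810.51
Solving the 2×2 system: x ≈ 36.0, y ≈ 67.7 km.

(36.0, 67.7)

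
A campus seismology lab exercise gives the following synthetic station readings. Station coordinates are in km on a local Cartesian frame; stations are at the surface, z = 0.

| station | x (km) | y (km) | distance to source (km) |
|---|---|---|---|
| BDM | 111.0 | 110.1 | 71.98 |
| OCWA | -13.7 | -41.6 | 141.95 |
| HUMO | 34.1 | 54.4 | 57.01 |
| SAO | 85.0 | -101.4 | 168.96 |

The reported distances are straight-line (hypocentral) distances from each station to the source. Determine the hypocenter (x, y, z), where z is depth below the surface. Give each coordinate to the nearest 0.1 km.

Each station gives a sphere (x−x_i)² + (y−y_i)² + z² = d_i² (stations at z=0).
Subtracting the BDM sphere from OCWA and HUMO: z² cancels, leaving linear equations in x and y:
-249.4 x − 303.4 y = -37493.44
-153.8 x − 111.4 y = -18389.86
Solving: x ≈ 74.297, y ≈ 62.504 km (keep extra digits for the depth step; rounded: 74.3, 62.5).
Then from the BDM sphere: z² = 71.98² − (x − 111.0)² − (y − 110.1)² with x = 74.297, y = 62.504, so z ≈ 39.606 ≈ 39.6 km.
Check against SAO (with the unrounded solution): distance 168.96 ≈ 168.96 km. ✓

(74.3, 62.5, 39.6)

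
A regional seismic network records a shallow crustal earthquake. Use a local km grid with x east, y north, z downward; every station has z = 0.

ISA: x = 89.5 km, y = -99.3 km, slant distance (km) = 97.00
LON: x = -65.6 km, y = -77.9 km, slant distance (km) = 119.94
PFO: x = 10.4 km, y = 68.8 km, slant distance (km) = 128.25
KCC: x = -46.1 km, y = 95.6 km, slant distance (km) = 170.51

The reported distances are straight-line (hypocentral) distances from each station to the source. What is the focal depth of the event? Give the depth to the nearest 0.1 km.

depth ≈ 57.0 km

Each station gives a sphere (x−x_i)² + (y−y_i)² + z² = d_i² (stations at z=0).
Subtracting the ISA sphere from LON and PFO: z² cancels, leaving linear equations in x and y:
-310.2 x + 42.8 y = -12475.57
-158.2 x + 336.2 y = -20068.20
Solving: x ≈ 34.202, y ≈ -43.597 km (keep extra digits for the depth step; rounded: 34.2, -43.6).
Then from the ISA sphere: z² = 97.00² − (x − 89.5)² − (y + 99.3)² with x = 34.202, y = -43.597, so z ≈ 56.994 ≈ 57.0 km.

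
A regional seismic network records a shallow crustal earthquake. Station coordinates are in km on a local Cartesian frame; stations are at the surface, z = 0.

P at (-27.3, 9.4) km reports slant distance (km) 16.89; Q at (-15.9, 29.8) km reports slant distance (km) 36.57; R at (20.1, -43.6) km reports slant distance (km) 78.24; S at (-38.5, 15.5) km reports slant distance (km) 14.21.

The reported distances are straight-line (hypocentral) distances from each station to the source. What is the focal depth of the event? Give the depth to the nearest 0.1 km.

Each station gives a sphere (x−x_i)² + (y−y_i)² + z² = d_i² (stations at z=0).
Subtracting the P sphere from Q and R: z² cancels, leaving linear equations in x and y:
22.8 x + 40.8 y = -744.89
94.8 x − 106.0 y = -4364.91
Solving: x ≈ -40.901, y ≈ 4.599 km (keep extra digits for the depth step; rounded: -40.9, 4.6).
Then from the P sphere: z² = 16.89² − (x + 27.3)² − (y − 9.4)² with x = -40.901, y = 4.599, so z ≈ 8.788 ≈ 8.8 km.

8.8 km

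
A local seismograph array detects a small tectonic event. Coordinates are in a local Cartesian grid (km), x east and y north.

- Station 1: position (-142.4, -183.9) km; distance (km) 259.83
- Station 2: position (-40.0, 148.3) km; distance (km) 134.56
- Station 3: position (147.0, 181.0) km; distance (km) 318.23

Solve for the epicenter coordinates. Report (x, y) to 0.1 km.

(-153.3, 75.7)

Circle about each station: (x + 142.4)² + (y + 183.9)² = 259.83²; (x + 40.0)² + (y − 148.3)² = 134.56²; (x − 147.0)² + (y − 181.0)² = 318.23².
Subtracting pairs of circle equations eliminates x²+y² and gives linear equations (the radical axes):
204.8 x + 664.4 y = 18901.16
578.8 x + 729.8 y = -33485.67
Solving the 2×2 system: x ≈ -153.3, y ≈ 75.7 km.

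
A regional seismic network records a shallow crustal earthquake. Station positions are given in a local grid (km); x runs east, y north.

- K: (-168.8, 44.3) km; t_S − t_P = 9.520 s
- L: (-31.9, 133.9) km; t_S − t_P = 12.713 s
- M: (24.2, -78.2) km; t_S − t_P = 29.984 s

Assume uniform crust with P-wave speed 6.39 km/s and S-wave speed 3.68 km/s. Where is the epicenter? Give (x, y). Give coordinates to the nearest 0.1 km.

Distance from S−P lag: d = Δt · v_P v_S / (v_P − v_S) = Δt · (6.39·3.68)/(6.39−3.68) ≈ 8.6772·Δt.
So d_K = 82.61, d_L = 110.31, d_M = 260.18 km.
Circle about each station: (x + 168.8)² + (y − 44.3)² = 82.61²; (x + 31.9)² + (y − 133.9)² = 110.31²; (x − 24.2)² + (y + 78.2)² = 260.18².
Subtracting the K equation from the L and M equations removes the quadratic terms:
273.8 x + 179.2 y = -16852.99
386.0 x − 245.0 y = -84624.27
Solving the 2×2 system: x ≈ -141.6, y ≈ 122.3 km.

-141.6 km east, 122.3 km north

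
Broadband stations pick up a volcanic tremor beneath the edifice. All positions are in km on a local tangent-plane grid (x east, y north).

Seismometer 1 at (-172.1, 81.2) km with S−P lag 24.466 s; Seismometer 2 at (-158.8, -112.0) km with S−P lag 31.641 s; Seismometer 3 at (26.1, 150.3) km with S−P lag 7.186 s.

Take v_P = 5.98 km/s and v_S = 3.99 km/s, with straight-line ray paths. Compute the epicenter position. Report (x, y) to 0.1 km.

(112.2, 153.5)

Distance from S−P lag: d = Δt · v_P v_S / (v_P − v_S) = Δt · (5.98·3.99)/(5.98−3.99) ≈ 11.9901·Δt.
So d_Seismometer 1 = 293.35, d_Seismometer 2 = 379.38, d_Seismometer 3 = 86.16 km.
Circle about each station: (x + 172.1)² + (y − 81.2)² = 293.35²; (x + 158.8)² + (y + 112.0)² = 379.38²; (x − 26.1)² + (y − 150.3)² = 86.16².
Subtracting the Seismometer 1 equation from the Seismometer 2 and Seismometer 3 equations removes the quadratic terms:
26.6 x − 386.4 y = -56325.37
396.4 x + 138.2 y = 65690.13
Solving the 2×2 system: x ≈ 112.2, y ≈ 153.5 km.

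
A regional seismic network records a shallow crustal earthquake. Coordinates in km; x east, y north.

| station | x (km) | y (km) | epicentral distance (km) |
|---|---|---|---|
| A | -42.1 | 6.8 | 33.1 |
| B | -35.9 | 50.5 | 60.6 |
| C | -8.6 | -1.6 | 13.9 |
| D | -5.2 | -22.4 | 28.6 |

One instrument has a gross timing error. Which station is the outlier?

Solve using three stations at a time. Using B, C, D (subtract circle equations pairwise → linear system) gives (x, y) ≈ (4.0, 4.8).
Distances from that point to each station vs reported:
  A: calculated 46.1 vs reported 33.1 → residual 13.0 km
  B: calculated 60.6 vs reported 60.6 → residual 0.0 km
  C: calculated 14.1 vs reported 13.9 → residual 0.2 km
  D: calculated 28.7 vs reported 28.6 → residual 0.1 km
B, C, D are mutually consistent (residuals ≈ 0); A is off by 13.0 km.

A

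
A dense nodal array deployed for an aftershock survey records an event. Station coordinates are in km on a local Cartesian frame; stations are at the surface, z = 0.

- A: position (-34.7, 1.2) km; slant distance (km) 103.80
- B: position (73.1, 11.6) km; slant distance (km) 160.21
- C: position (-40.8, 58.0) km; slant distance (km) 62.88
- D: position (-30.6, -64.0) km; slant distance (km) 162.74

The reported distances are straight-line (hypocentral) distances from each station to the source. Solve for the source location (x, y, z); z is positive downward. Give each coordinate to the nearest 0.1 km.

Each station gives a sphere (x−x_i)² + (y−y_i)² + z² = d_i² (stations at z=0).
Subtracting the A sphere from B and C: z² cancels, leaving linear equations in x and y:
215.6 x + 20.8 y = -10620.16
-12.2 x + 113.6 y = 10643.66
Solving: x ≈ -57.700, y ≈ 87.498 km (keep extra digits for the depth step; rounded: -57.7, 87.5).
Then from the A sphere: z² = 103.80² − (x + 34.7)² − (y − 1.2)² with x = -57.700, y = 87.498, so z ≈ 52.897 ≈ 52.9 km.

x ≈ -57.7 km, y ≈ 87.5 km, depth ≈ 52.9 km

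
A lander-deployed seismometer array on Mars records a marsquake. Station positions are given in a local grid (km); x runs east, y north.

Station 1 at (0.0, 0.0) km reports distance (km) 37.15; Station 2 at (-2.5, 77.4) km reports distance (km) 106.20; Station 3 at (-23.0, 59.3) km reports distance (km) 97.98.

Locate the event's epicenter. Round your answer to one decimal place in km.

Circle about each station: x² + y² = 37.15²; (x + 2.5)² + (y − 77.4)² = 106.20²; (x + 23.0)² + (y − 59.3)² = 97.98².
Subtracting the Station 1 equation from the Station 2 and Station 3 equations removes the quadratic terms:
-5.0 x + 154.8 y = -3901.31
-46.0 x + 118.6 y = -4174.47
Solving the 2×2 system: x ≈ 28.1, y ≈ -24.3 km.

28.1 km east, -24.3 km north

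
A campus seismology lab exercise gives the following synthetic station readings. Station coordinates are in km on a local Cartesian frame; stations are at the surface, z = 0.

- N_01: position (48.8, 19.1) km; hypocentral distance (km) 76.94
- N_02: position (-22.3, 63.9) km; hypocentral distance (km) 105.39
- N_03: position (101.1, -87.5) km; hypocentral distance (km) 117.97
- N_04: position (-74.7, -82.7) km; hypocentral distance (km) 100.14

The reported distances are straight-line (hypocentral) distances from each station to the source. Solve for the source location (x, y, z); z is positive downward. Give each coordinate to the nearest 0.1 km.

x ≈ 3.6 km, y ≈ -31.7 km, depth ≈ 36.0 km

Each station gives a sphere (x−x_i)² + (y−y_i)² + z² = d_i² (stations at z=0).
Subtracting the N_01 sphere from N_02 and N_03: z² cancels, leaving linear equations in x and y:
-142.2 x + 89.6 y = -3353.04
104.6 x − 213.2 y = 7134.05
Solving: x ≈ 3.612, y ≈ -31.690 km (keep extra digits for the depth step; rounded: 3.6, -31.7).
Then from the N_01 sphere: z² = 76.94² − (x − 48.8)² − (y − 19.1)² with x = 3.612, y = -31.690, so z ≈ 36.030 ≈ 36.0 km.
Check against N_04 (with the unrounded solution): distance 100.17 ≈ 100.14 km. ✓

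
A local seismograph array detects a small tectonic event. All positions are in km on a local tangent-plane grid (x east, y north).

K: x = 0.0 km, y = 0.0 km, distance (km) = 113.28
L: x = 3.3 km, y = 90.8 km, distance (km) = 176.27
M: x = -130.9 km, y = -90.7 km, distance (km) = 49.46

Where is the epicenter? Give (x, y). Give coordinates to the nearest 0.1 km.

-101.0 km east, -51.3 km north

Circle about each station: x² + y² = 113.28²; (x − 3.3)² + (y − 90.8)² = 176.27²; (x + 130.9)² + (y + 90.7)² = 49.46².
Subtracting the K equation from the L and M equations removes the quadratic terms:
6.6 x + 181.6 y = -9983.22
-261.8 x − 181.4 y = 35747.37
Solving the 2×2 system: x ≈ -101.0, y ≈ -51.3 km.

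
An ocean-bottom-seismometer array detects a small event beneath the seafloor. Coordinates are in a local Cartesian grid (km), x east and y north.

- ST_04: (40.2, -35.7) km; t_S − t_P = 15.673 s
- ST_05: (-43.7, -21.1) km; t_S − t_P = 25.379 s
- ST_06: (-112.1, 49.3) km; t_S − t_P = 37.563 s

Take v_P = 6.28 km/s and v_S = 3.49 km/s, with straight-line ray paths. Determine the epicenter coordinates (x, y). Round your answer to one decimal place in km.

Distance from S−P lag: d = Δt · v_P v_S / (v_P − v_S) = Δt · (6.28·3.49)/(6.28−3.49) ≈ 7.8556·Δt.
So d_ST_04 = 123.12, d_ST_05 = 199.37, d_ST_06 = 295.08 km.
Circle about each station: (x − 40.2)² + (y + 35.7)² = 123.12²; (x + 43.7)² + (y + 21.1)² = 199.37²; (x + 112.1)² + (y − 49.3)² = 295.08².
Subtracting the ST_04 equation from the ST_05 and ST_06 equations removes the quadratic terms:
-167.8 x + 29.2 y = -25125.49
-304.6 x + 170.0 y = -59807.30
Solving the 2×2 system: x ≈ 128.6, y ≈ -121.4 km.
Check against ST_04 (with the unrounded x, y): √((x − 40.2)²+(y + 35.7)²) = 123.10 ≈ 123.12 km. ✓

x ≈ 128.6 km, y ≈ -121.4 km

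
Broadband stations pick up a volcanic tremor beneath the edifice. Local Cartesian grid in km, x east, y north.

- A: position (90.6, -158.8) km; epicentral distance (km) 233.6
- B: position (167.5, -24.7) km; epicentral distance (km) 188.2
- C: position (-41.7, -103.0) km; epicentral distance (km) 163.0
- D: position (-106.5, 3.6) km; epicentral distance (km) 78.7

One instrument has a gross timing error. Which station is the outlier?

D

Solve using three stations at a time. Using A, B, C (subtract circle equations pairwise → linear system) gives (x, y) ≈ (-2.8, 55.3).
Distances from that point to each station vs reported:
  A: calculated 233.6 vs reported 233.6 → residual 0.0 km
  B: calculated 188.2 vs reported 188.2 → residual 0.0 km
  C: calculated 163.0 vs reported 163.0 → residual 0.0 km
  D: calculated 115.8 vs reported 78.7 → residual 37.1 km
A, B, C are mutually consistent (residuals ≈ 0); D is off by 37.1 km.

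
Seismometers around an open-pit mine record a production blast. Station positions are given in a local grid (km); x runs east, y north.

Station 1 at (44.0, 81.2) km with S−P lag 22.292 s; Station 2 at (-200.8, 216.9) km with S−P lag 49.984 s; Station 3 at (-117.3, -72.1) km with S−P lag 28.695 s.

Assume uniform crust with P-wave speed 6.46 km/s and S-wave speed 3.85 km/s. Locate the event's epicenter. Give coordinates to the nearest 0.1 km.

Distance from S−P lag: d = Δt · v_P v_S / (v_P − v_S) = Δt · (6.46·3.85)/(6.46−3.85) ≈ 9.5291·Δt.
So d_Station 1 = 212.42, d_Station 2 = 476.30, d_Station 3 = 273.44 km.
Circle about each station: (x − 44.0)² + (y − 81.2)² = 212.42²; (x + 200.8)² + (y − 216.9)² = 476.30²; (x + 117.3)² + (y + 72.1)² = 273.44².
Subtracting pairs of circle equations eliminates x²+y² and gives linear equations (the radical axes):
-489.6 x + 271.4 y = -102902.62
-322.6 x − 306.6 y = -19218.92
Solving the 2×2 system: x ≈ 154.7, y ≈ -100.1 km.

154.7 km east, -100.1 km north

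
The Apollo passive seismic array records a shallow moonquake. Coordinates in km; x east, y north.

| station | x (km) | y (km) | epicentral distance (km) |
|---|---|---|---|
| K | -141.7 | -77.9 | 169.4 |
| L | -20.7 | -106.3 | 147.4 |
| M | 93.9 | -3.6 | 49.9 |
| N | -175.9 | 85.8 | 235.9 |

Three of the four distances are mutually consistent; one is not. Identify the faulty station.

Solve using three stations at a time. Using L, M, N (subtract circle equations pairwise → linear system) gives (x, y) ≈ (51.3, 22.3).
Distances from that point to each station vs reported:
  K: calculated 217.5 vs reported 169.4 → residual 48.1 km
  L: calculated 147.4 vs reported 147.4 → residual 0.0 km
  M: calculated 49.9 vs reported 49.9 → residual 0.0 km
  N: calculated 235.9 vs reported 235.9 → residual 0.0 km
L, M, N are mutually consistent (residuals ≈ 0); K is off by 48.1 km.

K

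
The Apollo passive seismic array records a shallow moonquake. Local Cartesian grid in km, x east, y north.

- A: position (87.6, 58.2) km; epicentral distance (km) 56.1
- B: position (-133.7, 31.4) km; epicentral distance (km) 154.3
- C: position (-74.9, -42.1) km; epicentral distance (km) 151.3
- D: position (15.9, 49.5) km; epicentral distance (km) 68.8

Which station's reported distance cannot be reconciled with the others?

B

Solve using three stations at a time. Using A, C, D (subtract circle equations pairwise → linear system) gives (x, y) ≈ (68.7, 5.5).
Distances from that point to each station vs reported:
  A: calculated 56.0 vs reported 56.1 → residual 0.1 km
  B: calculated 204.0 vs reported 154.3 → residual 49.7 km
  C: calculated 151.3 vs reported 151.3 → residual 0.0 km
  D: calculated 68.7 vs reported 68.8 → residual 0.1 km
A, C, D are mutually consistent (residuals ≈ 0); B is off by 49.7 km.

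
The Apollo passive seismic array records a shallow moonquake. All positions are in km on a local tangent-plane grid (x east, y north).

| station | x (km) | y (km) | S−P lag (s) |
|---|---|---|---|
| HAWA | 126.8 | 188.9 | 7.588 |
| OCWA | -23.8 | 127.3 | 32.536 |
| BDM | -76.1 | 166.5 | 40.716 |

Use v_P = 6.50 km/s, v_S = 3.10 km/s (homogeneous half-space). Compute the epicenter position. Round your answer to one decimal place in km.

165.2 km east, 165.5 km north

Distance from S−P lag: d = Δt · v_P v_S / (v_P − v_S) = Δt · (6.50·3.10)/(6.50−3.10) ≈ 5.9265·Δt.
So d_HAWA = 44.97, d_OCWA = 192.82, d_BDM = 241.30 km.
Circle about each station: (x − 126.8)² + (y − 188.9)² = 44.97²; (x + 23.8)² + (y − 127.3)² = 192.82²; (x + 76.1)² + (y − 166.5)² = 241.30².
Subtracting the HAWA equation from the OCWA and BDM equations removes the quadratic terms:
-301.2 x − 123.2 y = -70146.97
-405.8 x − 44.8 y = -74451.38
Solving the 2×2 system: x ≈ 165.2, y ≈ 165.5 km.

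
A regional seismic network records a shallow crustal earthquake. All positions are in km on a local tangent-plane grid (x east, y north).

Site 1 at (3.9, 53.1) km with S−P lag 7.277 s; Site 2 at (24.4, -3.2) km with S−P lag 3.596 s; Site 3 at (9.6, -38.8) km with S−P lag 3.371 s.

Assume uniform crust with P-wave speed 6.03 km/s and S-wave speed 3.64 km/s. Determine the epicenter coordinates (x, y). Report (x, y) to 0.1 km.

Distance from S−P lag: d = Δt · v_P v_S / (v_P − v_S) = Δt · (6.03·3.64)/(6.03−3.64) ≈ 9.1838·Δt.
So d_Site 1 = 66.83, d_Site 2 = 33.02, d_Site 3 = 30.96 km.
Circle about each station: (x − 3.9)² + (y − 53.1)² = 66.83²; (x − 24.4)² + (y + 3.2)² = 33.02²; (x − 9.6)² + (y + 38.8)² = 30.96².
Subtracting the Site 1 equation from the Site 2 and Site 3 equations removes the quadratic terms:
41.0 x − 112.6 y = 1146.71
11.4 x − 183.8 y = 2270.51
Solving the 2×2 system: x ≈ -7.2, y ≈ -12.8 km.

-7.2 km east, -12.8 km north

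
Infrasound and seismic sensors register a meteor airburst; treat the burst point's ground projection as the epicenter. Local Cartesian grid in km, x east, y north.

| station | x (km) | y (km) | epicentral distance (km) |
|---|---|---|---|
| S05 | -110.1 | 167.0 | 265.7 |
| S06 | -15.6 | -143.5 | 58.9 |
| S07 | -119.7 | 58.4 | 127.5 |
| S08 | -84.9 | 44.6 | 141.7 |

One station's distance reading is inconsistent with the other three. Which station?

S07

Solve using three stations at a time. Using S05, S06, S08 (subtract circle equations pairwise → linear system) gives (x, y) ≈ (-33.2, -87.3).
Distances from that point to each station vs reported:
  S05: calculated 265.7 vs reported 265.7 → residual 0.0 km
  S06: calculated 58.9 vs reported 58.9 → residual 0.0 km
  S07: calculated 169.5 vs reported 127.5 → residual 42.0 km
  S08: calculated 141.7 vs reported 141.7 → residual 0.0 km
S05, S06, S08 are mutually consistent (residuals ≈ 0); S07 is off by 42.0 km.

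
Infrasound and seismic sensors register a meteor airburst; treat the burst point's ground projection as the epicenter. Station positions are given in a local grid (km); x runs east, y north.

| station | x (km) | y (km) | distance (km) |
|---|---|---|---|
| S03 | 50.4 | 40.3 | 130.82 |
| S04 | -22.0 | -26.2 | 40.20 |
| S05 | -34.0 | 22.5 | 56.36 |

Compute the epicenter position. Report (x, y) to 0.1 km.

(-62.2, -26.3)

Circle about each station: (x − 50.4)² + (y − 40.3)² = 130.82²; (x + 22.0)² + (y + 26.2)² = 40.20²; (x + 34.0)² + (y − 22.5)² = 56.36².
Subtracting the S03 equation from the S04 and S05 equations removes the quadratic terms:
-144.8 x − 133.0 y = 12504.02
-168.8 x − 35.6 y = 11435.42
Solving the 2×2 system: x ≈ -62.2, y ≈ -26.3 km.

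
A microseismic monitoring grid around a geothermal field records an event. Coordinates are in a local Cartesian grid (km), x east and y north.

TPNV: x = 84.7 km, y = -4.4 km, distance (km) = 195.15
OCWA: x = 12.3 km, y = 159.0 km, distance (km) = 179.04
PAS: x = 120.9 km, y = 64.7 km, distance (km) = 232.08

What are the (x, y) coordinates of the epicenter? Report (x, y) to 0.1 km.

Circle about each station: (x − 84.7)² + (y + 4.4)² = 195.15²; (x − 12.3)² + (y − 159.0)² = 179.04²; (x − 120.9)² + (y − 64.7)² = 232.08².
Subtracting the TPNV equation from the OCWA and PAS equations removes the quadratic terms:
-144.8 x + 326.8 y = 24267.04
72.4 x + 138.2 y = -4168.15
Solving the 2×2 system: x ≈ -108.0, y ≈ 26.4 km.

(-108.0, 26.4)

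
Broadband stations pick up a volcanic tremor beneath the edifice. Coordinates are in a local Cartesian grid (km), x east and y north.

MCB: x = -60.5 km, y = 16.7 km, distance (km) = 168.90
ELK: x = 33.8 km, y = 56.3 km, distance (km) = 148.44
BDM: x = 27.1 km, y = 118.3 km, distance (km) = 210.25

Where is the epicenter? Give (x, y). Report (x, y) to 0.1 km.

Circle about each station: (x + 60.5)² + (y − 16.7)² = 168.90²; (x − 33.8)² + (y − 56.3)² = 148.44²; (x − 27.1)² + (y − 118.3)² = 210.25².
Subtracting pairs of circle equations eliminates x²+y² and gives linear equations (the radical axes):
188.6 x + 79.2 y = 6865.77
175.2 x + 203.2 y = -4887.69
Solving the 2×2 system: x ≈ 72.9, y ≈ -86.9 km.

x ≈ 72.9 km, y ≈ -86.9 km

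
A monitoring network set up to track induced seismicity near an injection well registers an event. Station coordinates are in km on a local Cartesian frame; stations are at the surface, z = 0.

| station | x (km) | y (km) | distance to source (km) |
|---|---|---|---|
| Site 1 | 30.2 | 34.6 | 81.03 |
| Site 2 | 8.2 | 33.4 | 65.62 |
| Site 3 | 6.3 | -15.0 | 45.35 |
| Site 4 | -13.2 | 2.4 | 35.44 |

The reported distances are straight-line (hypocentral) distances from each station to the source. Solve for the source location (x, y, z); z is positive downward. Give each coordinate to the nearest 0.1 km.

Each station gives a sphere (x−x_i)² + (y−y_i)² + z² = d_i² (stations at z=0).
Subtracting the Site 1 sphere from Site 2 and Site 3: z² cancels, leaving linear equations in x and y:
-44.0 x − 2.4 y = 1333.48
-47.8 x − 99.2 y = 2664.73
Solving: x ≈ -29.620, y ≈ -12.590 km (keep extra digits for the depth step; rounded: -29.6, -12.6).
Then from the Site 1 sphere: z² = 81.03² − (x − 30.2)² − (y − 34.6)² with x = -29.620, y = -12.590, so z ≈ 27.578 ≈ 27.6 km.

x ≈ -29.6 km, y ≈ -12.6 km, depth ≈ 27.6 km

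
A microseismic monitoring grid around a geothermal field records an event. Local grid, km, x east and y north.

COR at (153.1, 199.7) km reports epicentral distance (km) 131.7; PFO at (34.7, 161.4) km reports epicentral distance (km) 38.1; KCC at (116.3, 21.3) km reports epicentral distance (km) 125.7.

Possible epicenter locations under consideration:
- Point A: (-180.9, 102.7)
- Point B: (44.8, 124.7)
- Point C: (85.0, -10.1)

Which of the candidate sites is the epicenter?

For each candidate, compare |candidate − station| to the reported distance:
Point A: residuals COR 216.1, PFO 185.3, KCC 182.4 → max 216.1 km
Point B: residuals COR 0.0, PFO 0.0, KCC 0.0 → max 0.0 km
Point C: residuals COR 88.9, PFO 140.6, KCC 81.4 → max 140.6 km
Only Point B has all residuals ≈ 0.

Point B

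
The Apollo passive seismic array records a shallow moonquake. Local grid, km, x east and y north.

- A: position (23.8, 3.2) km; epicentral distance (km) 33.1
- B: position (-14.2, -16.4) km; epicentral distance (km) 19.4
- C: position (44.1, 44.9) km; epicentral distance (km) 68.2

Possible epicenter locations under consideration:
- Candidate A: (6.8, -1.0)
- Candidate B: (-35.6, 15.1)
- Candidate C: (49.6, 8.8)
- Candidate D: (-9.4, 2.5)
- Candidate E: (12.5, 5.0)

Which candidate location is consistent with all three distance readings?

Candidate D

For each candidate, compare |candidate − station| to the reported distance:
Candidate A: residuals A 15.6, B 6.6, C 9.1 → max 15.6 km
Candidate B: residuals A 27.5, B 18.7, C 16.9 → max 27.5 km
Candidate C: residuals A 6.7, B 49.2, C 31.7 → max 49.2 km
Candidate D: residuals A 0.1, B 0.1, C 0.1 → max 0.1 km
Candidate E: residuals A 21.7, B 14.8, C 17.3 → max 21.7 km
Only Candidate D has all residuals ≈ 0.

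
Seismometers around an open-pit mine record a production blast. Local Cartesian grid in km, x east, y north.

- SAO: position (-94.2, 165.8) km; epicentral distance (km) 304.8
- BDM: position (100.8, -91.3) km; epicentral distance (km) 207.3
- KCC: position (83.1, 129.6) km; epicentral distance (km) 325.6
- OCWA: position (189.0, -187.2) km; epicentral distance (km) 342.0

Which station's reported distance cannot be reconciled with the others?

OCWA

Solve using three stations at a time. Using SAO, BDM, KCC (subtract circle equations pairwise → linear system) gives (x, y) ≈ (-101.1, -139.0).
Distances from that point to each station vs reported:
  SAO: calculated 304.9 vs reported 304.8 → residual 0.1 km
  BDM: calculated 207.4 vs reported 207.3 → residual 0.1 km
  KCC: calculated 325.7 vs reported 325.6 → residual 0.1 km
  OCWA: calculated 294.0 vs reported 342.0 → residual 48.0 km
SAO, BDM, KCC are mutually consistent (residuals ≈ 0); OCWA is off by 48.0 km.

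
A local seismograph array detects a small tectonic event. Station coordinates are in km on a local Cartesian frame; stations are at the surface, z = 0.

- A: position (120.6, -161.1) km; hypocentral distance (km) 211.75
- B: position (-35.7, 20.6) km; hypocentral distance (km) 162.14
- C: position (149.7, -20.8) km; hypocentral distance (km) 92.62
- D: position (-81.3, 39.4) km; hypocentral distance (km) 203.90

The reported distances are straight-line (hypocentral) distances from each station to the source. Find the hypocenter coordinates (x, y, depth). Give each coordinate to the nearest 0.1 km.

x ≈ 114.3 km, y ≈ 42.6 km, depth ≈ 57.5 km

Each station gives a sphere (x−x_i)² + (y−y_i)² + z² = d_i² (stations at z=0).
Subtracting the A sphere from B and C: z² cancels, leaving linear equations in x and y:
-312.6 x + 363.4 y = -20250.04
58.2 x + 280.6 y = 18604.76
Solving: x ≈ 114.298, y ≈ 42.597 km (keep extra digits for the depth step; rounded: 114.3, 42.6).
Then from the A sphere: z² = 211.75² − (x − 120.6)² − (y + 161.1)² with x = 114.298, y = 42.597, so z ≈ 57.497 ≈ 57.5 km.
Check against D (with the unrounded solution): distance 203.90 ≈ 203.90 km. ✓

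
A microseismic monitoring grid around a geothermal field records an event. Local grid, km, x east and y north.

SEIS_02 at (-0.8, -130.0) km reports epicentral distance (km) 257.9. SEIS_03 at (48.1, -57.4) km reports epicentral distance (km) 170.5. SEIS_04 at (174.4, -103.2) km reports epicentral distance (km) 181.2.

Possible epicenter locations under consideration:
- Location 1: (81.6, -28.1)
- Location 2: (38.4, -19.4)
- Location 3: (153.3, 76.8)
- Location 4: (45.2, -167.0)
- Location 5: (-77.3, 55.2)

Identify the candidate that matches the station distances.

For each candidate, compare |candidate − station| to the reported distance:
Location 1: residuals SEIS_02 126.9, SEIS_03 126.0, SEIS_04 61.8 → max 126.9 km
Location 2: residuals SEIS_02 140.6, SEIS_03 131.3, SEIS_04 21.5 → max 140.6 km
Location 3: residuals SEIS_02 0.0, SEIS_03 0.0, SEIS_04 0.0 → max 0.0 km
Location 4: residuals SEIS_02 198.9, SEIS_03 60.9, SEIS_04 37.1 → max 198.9 km
Location 5: residuals SEIS_02 57.5, SEIS_03 2.0, SEIS_04 116.2 → max 116.2 km
Only Location 3 has all residuals ≈ 0.

Location 3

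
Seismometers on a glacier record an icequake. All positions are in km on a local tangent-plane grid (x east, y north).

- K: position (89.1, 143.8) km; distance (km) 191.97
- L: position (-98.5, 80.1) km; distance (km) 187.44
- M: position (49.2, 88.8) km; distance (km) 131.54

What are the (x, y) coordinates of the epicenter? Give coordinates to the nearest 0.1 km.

(43.2, -42.6)

Circle about each station: (x − 89.1)² + (y − 143.8)² = 191.97²; (x + 98.5)² + (y − 80.1)² = 187.44²; (x − 49.2)² + (y − 88.8)² = 131.54².
Subtracting the K equation from the L and M equations removes the quadratic terms:
-375.2 x − 127.4 y = -10780.26
-79.8 x − 110.0 y = 1238.54
Solving the 2×2 system: x ≈ 43.2, y ≈ -42.6 km.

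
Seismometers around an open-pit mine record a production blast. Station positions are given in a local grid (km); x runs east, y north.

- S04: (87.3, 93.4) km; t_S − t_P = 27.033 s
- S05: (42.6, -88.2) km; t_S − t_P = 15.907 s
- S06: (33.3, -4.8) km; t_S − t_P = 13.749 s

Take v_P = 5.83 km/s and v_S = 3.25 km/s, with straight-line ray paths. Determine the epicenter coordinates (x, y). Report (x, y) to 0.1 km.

x ≈ -62.4 km, y ≈ -37.0 km

Distance from S−P lag: d = Δt · v_P v_S / (v_P − v_S) = Δt · (5.83·3.25)/(5.83−3.25) ≈ 7.3440·Δt.
So d_S04 = 198.53, d_S05 = 116.82, d_S06 = 100.97 km.
Circle about each station: (x − 87.3)² + (y − 93.4)² = 198.53²; (x − 42.6)² + (y + 88.2)² = 116.82²; (x − 33.3)² + (y + 4.8)² = 100.97².
Subtracting the S04 equation from the S05 and S06 equations removes the quadratic terms:
-89.4 x − 363.2 y = 19016.40
-108.0 x − 196.4 y = 14006.30
Solving the 2×2 system: x ≈ -62.4, y ≈ -37.0 km.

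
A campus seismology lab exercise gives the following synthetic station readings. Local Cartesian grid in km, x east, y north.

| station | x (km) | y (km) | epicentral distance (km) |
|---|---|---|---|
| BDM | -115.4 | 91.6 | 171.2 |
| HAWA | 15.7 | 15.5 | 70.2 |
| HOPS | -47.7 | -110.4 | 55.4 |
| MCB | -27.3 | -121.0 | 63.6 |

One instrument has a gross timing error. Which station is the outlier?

Solve using three stations at a time. Using BDM, HOPS, MCB (subtract circle equations pairwise → linear system) gives (x, y) ≈ (-31.2, -57.5).
Distances from that point to each station vs reported:
  BDM: calculated 171.2 vs reported 171.2 → residual 0.0 km
  HAWA: calculated 86.7 vs reported 70.2 → residual 16.5 km
  HOPS: calculated 55.5 vs reported 55.4 → residual 0.1 km
  MCB: calculated 63.7 vs reported 63.6 → residual 0.1 km
BDM, HOPS, MCB are mutually consistent (residuals ≈ 0); HAWA is off by 16.5 km.

HAWA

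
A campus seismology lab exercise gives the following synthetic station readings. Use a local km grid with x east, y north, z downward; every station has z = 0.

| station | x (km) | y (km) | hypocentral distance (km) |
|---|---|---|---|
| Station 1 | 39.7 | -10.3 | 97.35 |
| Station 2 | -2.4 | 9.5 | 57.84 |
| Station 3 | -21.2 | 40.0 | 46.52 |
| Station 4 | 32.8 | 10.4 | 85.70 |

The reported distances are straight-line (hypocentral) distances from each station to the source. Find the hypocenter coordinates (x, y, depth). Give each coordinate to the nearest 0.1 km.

x ≈ -42.0 km, y ≈ 25.5 km, depth ≈ 39.0 km

Each station gives a sphere (x−x_i)² + (y−y_i)² + z² = d_i² (stations at z=0).
Subtracting the Station 1 sphere from Station 2 and Station 3: z² cancels, leaving linear equations in x and y:
-84.2 x + 39.6 y = 4545.39
-121.8 x + 100.6 y = 7680.17
Solving: x ≈ -41.985, y ≈ 25.510 km (keep extra digits for the depth step; rounded: -42.0, 25.5).
Then from the Station 1 sphere: z² = 97.35² − (x − 39.7)² − (y + 10.3)² with x = -41.985, y = 25.510, so z ≈ 39.016 ≈ 39.0 km.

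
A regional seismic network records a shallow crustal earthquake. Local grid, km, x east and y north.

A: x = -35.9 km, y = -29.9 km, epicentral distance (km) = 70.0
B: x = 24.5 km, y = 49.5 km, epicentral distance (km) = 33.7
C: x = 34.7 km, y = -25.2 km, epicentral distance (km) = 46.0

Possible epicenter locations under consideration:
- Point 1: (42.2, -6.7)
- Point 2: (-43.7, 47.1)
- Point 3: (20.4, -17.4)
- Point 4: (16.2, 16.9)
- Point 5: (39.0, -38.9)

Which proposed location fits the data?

For each candidate, compare |candidate − station| to the reported distance:
Point 1: residuals A 11.5, B 25.2, C 26.0 → max 26.0 km
Point 2: residuals A 7.4, B 34.5, C 60.6 → max 60.6 km
Point 3: residuals A 12.3, B 33.3, C 29.7 → max 33.3 km
Point 4: residuals A 0.0, B 0.1, C 0.0 → max 0.1 km
Point 5: residuals A 5.4, B 55.9, C 31.6 → max 55.9 km
Only Point 4 has all residuals ≈ 0.

Point 4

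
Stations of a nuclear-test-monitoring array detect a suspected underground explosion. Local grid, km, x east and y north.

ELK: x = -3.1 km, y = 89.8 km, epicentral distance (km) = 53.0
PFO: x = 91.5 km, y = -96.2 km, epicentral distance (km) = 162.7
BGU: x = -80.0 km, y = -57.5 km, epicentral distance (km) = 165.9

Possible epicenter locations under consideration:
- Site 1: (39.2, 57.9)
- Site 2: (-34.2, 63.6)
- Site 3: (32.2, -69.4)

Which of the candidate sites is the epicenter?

Site 1

For each candidate, compare |candidate − station| to the reported distance:
Site 1: residuals ELK 0.0, PFO 0.0, BGU 0.0 → max 0.0 km
Site 2: residuals ELK 12.3, PFO 40.6, BGU 36.4 → max 40.6 km
Site 3: residuals ELK 110.1, PFO 97.6, BGU 53.1 → max 110.1 km
Only Site 1 has all residuals ≈ 0.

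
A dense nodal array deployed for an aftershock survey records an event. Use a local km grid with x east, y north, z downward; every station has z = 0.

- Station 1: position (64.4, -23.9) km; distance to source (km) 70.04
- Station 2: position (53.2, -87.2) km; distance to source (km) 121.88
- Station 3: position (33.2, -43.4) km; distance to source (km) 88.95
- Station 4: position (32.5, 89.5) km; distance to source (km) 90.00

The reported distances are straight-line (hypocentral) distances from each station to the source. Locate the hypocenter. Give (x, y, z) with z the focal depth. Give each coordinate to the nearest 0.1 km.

Each station gives a sphere (x−x_i)² + (y−y_i)² + z² = d_i² (stations at z=0).
Subtracting the Station 1 sphere from Station 2 and Station 3: z² cancels, leaving linear equations in x and y:
-22.4 x − 126.6 y = -4233.62
-62.4 x − 39.0 y = -4739.27
Solving: x ≈ 61.894, y ≈ 22.490 km (keep extra digits for the depth step; rounded: 61.9, 22.5).
Then from the Station 1 sphere: z² = 70.04² − (x − 64.4)² − (y + 23.9)² with x = 61.894, y = 22.490, so z ≈ 52.415 ≈ 52.4 km.

x ≈ 61.9 km, y ≈ 22.5 km, depth ≈ 52.4 km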